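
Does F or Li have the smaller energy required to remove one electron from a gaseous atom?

Li is in period 2, group 1; F is in period 2, group 17.
IE₁ increases left→right with effective nuclear charge and decreases top→bottom as the valence shell moves farther out.
All lie in period 2, so first ionization energy increases left to right.
So Li has the smaller energy required to remove one electron from a gaseous atom (Li < F).

Li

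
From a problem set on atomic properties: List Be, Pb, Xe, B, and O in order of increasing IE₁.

Pb, B, Be, Xe, O

Be is in period 2, group 2; B is in period 2, group 13; O is in period 2, group 16; Xe is in period 5, group 18; Pb is in period 6, group 14.
IE₁ increases left→right with effective nuclear charge and decreases top→bottom as the valence shell moves farther out.
Here both period and group differ, so the two effects have to be weighed against each other.
B > Pb: period and group pull opposite ways; the down-group shift dominates (801 vs 716 kJ/mol).
Be > B: this pair runs against the simple trend — see the exception note.
Xe > Be: period and group pull opposite ways; the across-period shift dominates (1170 vs 900 kJ/mol).
O > Xe: period and group pull opposite ways; the down-group shift dominates (1314 vs 1170 kJ/mol).
Note the exception: Be has a higher first ionization energy than B, contrary to the simple trend — removing B's lone 2p electron is easier than breaking Be's filled 2s².
Tabulated first ionization energy (kJ/mol): Be 900, B 801, O 1314, Xe 1170, Pb 716.
So from lowest to highest: Pb < B < Be < Xe < O.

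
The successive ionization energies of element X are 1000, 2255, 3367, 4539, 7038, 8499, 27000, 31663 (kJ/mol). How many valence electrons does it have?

6

Look for the largest jump between consecutive ionization energies: IE7/IE6 ≈ 3.2, far larger than any earlier ratio.
That jump marks the point where a core electron is being removed. So the atom has 6 valence electrons.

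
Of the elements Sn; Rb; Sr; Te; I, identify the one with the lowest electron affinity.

Sr

Rb is in period 5, group 1; Sr is in period 5, group 2; Sn is in period 5, group 14; Te is in period 5, group 16; I is in period 5, group 17.
Electron affinity generally becomes more exothermic across a period toward the halogens and less exothermic down a group.
All lie in period 5; the across-period trend (electron affinity increases left to right) applies, with the exception below.
Note the exception: Rb has a higher electron affinity than Sr, contrary to the simple trend — adding an electron to Sr (ns²) has to open a new, higher-energy np subshell, which is unfavourable.
Approximate values (kJ/mol): Rb 47, Sr 5, Sn 107, Te 190, I 295.
The lowest electron affinity among these belongs to Sr.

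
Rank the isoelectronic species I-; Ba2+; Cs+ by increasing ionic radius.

Ba2+ < Cs+ < I-

All of these have 54 electrons, so size is governed by nuclear charge alone: the more protons, the stronger the pull on the same electron cloud, and the smaller the ion.
Nuclear charges: Ba2+ (Z=56), Cs+ (Z=55), I- (Z=53).
Smallest to largest: Ba2+ < Cs+ < I-.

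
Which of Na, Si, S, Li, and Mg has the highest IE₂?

After 1 electron has been removed, what remains? Na⁺ is the bare [Ne] core; Si⁺ still has 3 valence electrons; S⁺ still has 5 valence electrons; Li⁺ is the bare [He] core; Mg⁺ still has 1 valence electron.
Pulling an electron out of a noble-gas core costs far more than removing a remaining valence electron, so Na and Li sit at the high end of IE_2.
Valence configurations: Si⁺ [Ne]3s²3p¹, S⁺ [Ne]3s²3p³, Mg⁺ [Ne]3s¹.
Approximate IE_2 values (kJ/mol): Na 4562, Si 1577, S 2252, Li 7298, Mg 1451.
Putting it together, IE_2: Mg < Si < S < Na < Li.

Li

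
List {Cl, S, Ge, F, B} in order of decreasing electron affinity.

Cl > F > S > Ge > B

B is in period 2, group 13; F is in period 2, group 17; S is in period 3, group 16; Cl is in period 3, group 17; Ge is in period 4, group 14.
Adding an electron releases more energy for atoms nearer the top right (short of the noble gases).
Neither a single period nor a single group — weigh both effects.
Ge > B: period and group pull opposite ways; the across-period shift dominates (119 vs 27 kJ/mol).
S > Ge: both effects reinforce here, so S is clearly the higher of the two.
F > S: both effects reinforce here, so F is clearly the higher of the two.
Cl > F: this pair runs against the simple trend — see the exception note.
Note the exception: Cl has a higher electron affinity than F, contrary to the simple trend — F's small 2p subshell makes the incoming electron feel strong e⁻–e⁻ repulsion, so Cl actually releases more energy on gaining an electron.
Approximate values (kJ/mol): B 27, F 328, S 200, Cl 349, Ge 119.
So from highest to lowest: Cl > F > S > Ge > B.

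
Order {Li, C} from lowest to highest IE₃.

C, Li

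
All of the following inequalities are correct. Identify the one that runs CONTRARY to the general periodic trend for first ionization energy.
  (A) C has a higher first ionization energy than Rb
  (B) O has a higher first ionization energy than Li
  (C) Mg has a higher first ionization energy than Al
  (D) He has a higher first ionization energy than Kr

(C)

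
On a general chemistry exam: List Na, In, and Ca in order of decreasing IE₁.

IE₁ increases left→right with effective nuclear charge and decreases top→bottom as the valence shell moves farther out.
These sit on a diagonal, where the across-period and down-group effects partly cancel.
In > Na: the two effects oppose for this pair; the across-period effect wins (558 vs 496 kJ/mol).
Ca > In: the two effects oppose for this pair; the down-group effect wins (590 vs 558 kJ/mol).
Tabulated first ionization energy (kJ/mol): Na 496, Ca 590, In 558.
So from highest to lowest: Ca > In > Na.

Ca, In, Na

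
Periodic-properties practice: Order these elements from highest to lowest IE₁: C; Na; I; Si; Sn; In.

C, I, Si, Sn, In, Na

First ionization energy rises across a period (greater Z_eff holds electrons more tightly) and falls down a group (valence electrons are farther from the nucleus).
Here both period and group differ, so the two effects have to be weighed against each other.
In > Na: period and group pull opposite ways; the across-period shift dominates (558 vs 496 kJ/mol).
Sn > In: Sn lies to the right of In in period 5, so the across-period effect alone puts Sn higher.
Si > Sn: Si sits above Sn in group 14, so the down-group effect alone puts Si higher.
I > Si: period and group pull opposite ways; the across-period shift dominates (1008 vs 786 kJ/mol).
C > I: period and group pull opposite ways; the down-group shift dominates (1086 vs 1008 kJ/mol).
Approximate values (kJ/mol): C 1086, Na 496, Si 786, In 558, Sn 709, I 1008.
So from highest to lowest: C > I > Si > Sn > In > Na.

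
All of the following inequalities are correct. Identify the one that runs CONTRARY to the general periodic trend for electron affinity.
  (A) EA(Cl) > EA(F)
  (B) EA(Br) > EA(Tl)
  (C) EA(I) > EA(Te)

The general trend: electron affinity increases across a period and decreases down a group.
(A) Cl (period 3, group 17) vs F (period 2, group 17): the stated order contradicts the simple trend.
(B) Br (period 4, group 17) vs Tl (period 6, group 13): the stated order agrees with the simple trend.
(C) I (period 5, group 17) vs Te (period 5, group 16): the stated order agrees with the simple trend.
The exception is (A): F's small 2p subshell makes the incoming electron feel strong e⁻–e⁻ repulsion, so Cl actually releases more energy on gaining an electron.

(A)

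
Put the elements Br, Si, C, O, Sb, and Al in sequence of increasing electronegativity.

Al < Si < Sb < C < Br < O

C is in period 2, group 14; O is in period 2, group 16; Al is in period 3, group 13; Si is in period 3, group 14; Br is in period 4, group 17; Sb is in period 5, group 15.
Atoms toward the upper right of the periodic table pull bonding electrons most strongly.
These span different periods and groups, so the two trends combine.
Si > Al: both are in period 3; the period trend gives Si the larger value.
Sb > Si: period and group pull opposite ways; the across-period shift dominates (2.05 vs 1.90).
C > Sb: period and group pull opposite ways; the down-group shift dominates (2.55 vs 2.05).
Br > C: period and group pull opposite ways; the across-period shift dominates (2.96 vs 2.55).
O > Br: period and group pull opposite ways; the down-group shift dominates (3.44 vs 2.96).
Approximate values (Pauling): C 2.55, O 3.44, Al 1.61, Si 1.90, Br 2.96, Sb 2.05.
So from lowest to highest: Al < Si < Sb < C < Br < O.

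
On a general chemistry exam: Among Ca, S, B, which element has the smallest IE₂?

After 1 electron has been removed, what remains? Ca⁺ still has 1 valence electron; S⁺ still has 5 valence electrons; B⁺ still has 2 valence electrons.
All are still removing valence electrons, so compare the +1 ions as you would atoms: IE_2 generally rises across a period (higher Z_eff) and falls down a group (larger shell), subject to the usual subshell exceptions.
Valence configurations: Ca⁺ [Ar]4s¹, S⁺ [Ne]3s²3p³, B⁺ [He]2s².
Tabulated IE_2 (kJ/mol): Ca 1145, S 2252, B 2427.
Hence IE_2: Ca < S < B.

Ca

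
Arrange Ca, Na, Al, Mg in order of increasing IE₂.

Ca < Mg < Al < Na

Consider each +1 ion: Ca⁺ still has 1 valence electron; Na⁺ is the bare [Ne] core; Al⁺ still has 2 valence electrons; Mg⁺ still has 1 valence electron.
Core electrons are held far more tightly than valence electrons, so Na tops the IE_2 order.
Valence configurations: Ca⁺ [Ar]4s¹, Al⁺ [Ne]3s², Mg⁺ [Ne]3s¹.
Approximate IE_2 values (kJ/mol): Ca 1145, Na 4562, Al 1817, Mg 1451.
Overall IE_2 order: Ca < Mg < Al < Na.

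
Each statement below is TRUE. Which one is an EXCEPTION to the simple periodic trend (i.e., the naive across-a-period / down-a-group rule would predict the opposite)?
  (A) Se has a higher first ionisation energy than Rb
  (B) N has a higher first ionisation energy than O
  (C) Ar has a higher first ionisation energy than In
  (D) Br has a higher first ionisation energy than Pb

(B)

The general trend: first ionisation energy increases across a period and decreases down a group.
(A) Se (period 4, group 16) vs Rb (period 5, group 1): the stated order agrees with the simple trend.
(B) N (period 2, group 15) vs O (period 2, group 16): the stated order contradicts the simple trend.
(C) Ar (period 3, group 18) vs In (period 5, group 13): the stated order agrees with the simple trend.
(D) Br (period 4, group 17) vs Pb (period 6, group 14): the stated order agrees with the simple trend.
The exception is (B): pairing an electron in O's 2p⁴ costs repulsion energy, so O ionizes more easily than half-filled N (2p³).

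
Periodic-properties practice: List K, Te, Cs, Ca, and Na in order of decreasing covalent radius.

Na is in period 3, group 1; K is in period 4, group 1; Ca is in period 4, group 2; Te is in period 5, group 16; Cs is in period 6, group 1.
Across a period the added protons contract the valence shell; down a group each new principal shell makes the atom larger.
Here both period and group differ, so the two effects have to be weighed against each other.
Na > Te: period and group pull opposite ways; the across-period shift dominates (155 vs 136 pm).
Ca > Na: the two effects oppose for this pair; the down-group effect wins (171 vs 155 pm).
K > Ca: K lies to the left of Ca in period 4, so the across-period effect alone puts K larger.
Cs > K: they share group 1; the group trend gives Cs the larger value.
Approximate values (pm): Na 155, K 196, Ca 171, Te 136, Cs 232.
So from largest to smallest: Cs > K > Ca > Na > Te.

Cs > K > Ca > Na > Te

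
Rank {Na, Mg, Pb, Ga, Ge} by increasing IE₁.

Na is in period 3, group 1; Mg is in period 3, group 2; Ga is in period 4, group 13; Ge is in period 4, group 14; Pb is in period 6, group 14.
First ionization energy rises across a period (greater Z_eff holds electrons more tightly) and falls down a group (valence electrons are farther from the nucleus).
Here both period and group differ, so the two effects have to be weighed against each other.
Ga > Na: the two effects oppose for this pair; the across-period effect wins (579 vs 496 kJ/mol).
Pb > Ga: the two effects oppose for this pair; the across-period effect wins (716 vs 579 kJ/mol).
Mg > Pb: the two effects oppose for this pair; the down-group effect wins (738 vs 716 kJ/mol).
Ge > Mg: period and group pull opposite ways; the across-period shift dominates (762 vs 738 kJ/mol).
For reference (kJ/mol): Na 496, Mg 738, Ga 579, Ge 762, Pb 716.
So from lowest to highest: Na < Ga < Pb < Mg < Ge.

Na < Ga < Pb < Mg < Ge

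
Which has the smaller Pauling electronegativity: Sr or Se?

Sr

Atoms toward the upper right of the periodic table pull bonding electrons most strongly.
Neither a single period nor a single group — weigh both effects.
Se > Sr: both effects reinforce here, so Se is clearly the higher of the two.
Approximate values (Pauling): Se 2.55, Sr 0.95.
So Sr has the smaller Pauling electronegativity (Sr < Se).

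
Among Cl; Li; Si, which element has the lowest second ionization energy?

After 1 electron has been removed, what remains? Cl⁺ still has 6 valence electrons; Li⁺ is the bare [He] core; Si⁺ still has 3 valence electrons.
Pulling an electron out of a noble-gas core costs far more than removing a remaining valence electron, so Li sits at the high end of IE_2.
Valence configurations: Cl⁺ [Ne]3s²3p⁴, Si⁺ [Ne]3s²3p¹.
Tabulated IE_2 (kJ/mol): Cl 2298, Li 7298, Si 1577.
Hence IE_2: Si < Cl < Li.

Si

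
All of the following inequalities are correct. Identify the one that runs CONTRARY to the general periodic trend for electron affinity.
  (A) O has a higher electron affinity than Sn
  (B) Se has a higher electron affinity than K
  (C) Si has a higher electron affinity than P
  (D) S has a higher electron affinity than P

The general trend: electron affinity increases across a period and decreases down a group.
(A) O (period 2, group 16) vs Sn (period 5, group 14): the stated order agrees with the simple trend.
(B) Se (period 4, group 16) vs K (period 4, group 1): the stated order agrees with the simple trend.
(C) Si (period 3, group 14) vs P (period 3, group 15): the stated order contradicts the simple trend.
(D) S (period 3, group 16) vs P (period 3, group 15): the stated order agrees with the simple trend.
The exception is (C): adding an electron to P's half-filled 3p³ is unfavourable, so Si (3p²) has the more exothermic EA.

(C)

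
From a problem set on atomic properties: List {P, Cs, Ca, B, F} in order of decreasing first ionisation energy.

F > P > B > Ca > Cs

B is in period 2, group 13; F is in period 2, group 17; P is in period 3, group 15; Ca is in period 4, group 2; Cs is in period 6, group 1.
Removing the outermost electron gets harder across a period and easier down a group.
Here both period and group differ, so the two effects have to be weighed against each other.
Ca > Cs: both effects reinforce here, so Ca is clearly the higher of the two.
B > Ca: both effects reinforce here, so B is clearly the higher of the two.
P > B: the two effects oppose for this pair; the across-period effect wins (1012 vs 801 kJ/mol).
F > P: both effects reinforce here, so F is clearly the higher of the two.
For reference (kJ/mol): B 801, F 1681, P 1012, Ca 590, Cs 376.
So from highest to lowest: F > P > B > Ca > Cs.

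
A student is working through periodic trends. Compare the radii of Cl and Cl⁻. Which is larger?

Cl⁻

Forming Cl⁻ adds 1 electron to Cl. More electron–electron repulsion in the same shell, with unchanged nuclear charge, lets the cloud expand.
An anion is larger than its parent atom: Cl⁻ > Cl.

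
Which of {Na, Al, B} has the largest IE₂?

The second ionization energy removes an electron from the +1 ion. For each element: Na⁺ is the bare [Ne] core; Al⁺ still has 2 valence electrons; B⁺ still has 2 valence electrons.
Core electrons are held far more tightly than valence electrons, so Na tops the IE_2 order.
Valence configurations: Al⁺ [Ne]3s², B⁺ [He]2s².
Approximate IE_2 values (kJ/mol): Na 4562, Al 1817, B 2427.
Putting it together, IE_2: Al < B < Na.

Na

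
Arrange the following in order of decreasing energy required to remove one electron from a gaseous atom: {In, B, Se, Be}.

Be is in period 2, group 2; B is in period 2, group 13; Se is in period 4, group 16; In is in period 5, group 13.
First ionization energy rises across a period (greater Z_eff holds electrons more tightly) and falls down a group (valence electrons are farther from the nucleus).
Here both period and group differ, so the two effects have to be weighed against each other.
B > In: B sits above In in group 13, so the down-group effect alone puts B higher.
Be > B: this pair runs against the simple trend — see the exception note.
Se > Be: period and group pull opposite ways; the across-period shift dominates (941 vs 900 kJ/mol).
Note the exception: Be has a higher first ionization energy than B, contrary to the simple trend — removing B's lone 2p electron is easier than breaking Be's filled 2s².
Approximate values (kJ/mol): Be 900, B 801, Se 941, In 558.
So from highest to lowest: Se > Be > B > In.

Se, Be, B, In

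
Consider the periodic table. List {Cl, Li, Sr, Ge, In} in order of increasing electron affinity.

Li is in period 2, group 1; Cl is in period 3, group 17; Ge is in period 4, group 14; Sr is in period 5, group 2; In is in period 5, group 13.
Adding an electron releases more energy for atoms nearer the top right (short of the noble gases).
Neither a single period nor a single group — weigh both effects.
In > Sr: In lies to the right of Sr in period 5, so the across-period effect alone puts In higher.
Li > In: period and group pull opposite ways; the down-group shift dominates (60 vs 29 kJ/mol).
Ge > Li: period and group pull opposite ways; the across-period shift dominates (119 vs 60 kJ/mol).
Cl > Ge: relative to Ge, both the across-period and down-group shifts push Cl's electron affinity up.
Tabulated electron affinity (kJ/mol): Li 60, Cl 349, Ge 119, Sr 5, In 29.
So from lowest to highest: Sr < In < Li < Ge < Cl.

Sr < In < Li < Ge < Cl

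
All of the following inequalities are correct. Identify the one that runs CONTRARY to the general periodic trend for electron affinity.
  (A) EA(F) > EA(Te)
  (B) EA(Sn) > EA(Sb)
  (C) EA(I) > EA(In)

The general trend: electron affinity increases across a period and decreases down a group.
(A) F (period 2, group 17) vs Te (period 5, group 16): the stated order agrees with the simple trend.
(B) Sn (period 5, group 14) vs Sb (period 5, group 15): the stated order contradicts the simple trend.
(C) I (period 5, group 17) vs In (period 5, group 13): the stated order agrees with the simple trend.
The exception is (B): adding an electron to Sb's half-filled 5p³ is unfavourable, so Sn has the more exothermic EA.

(B)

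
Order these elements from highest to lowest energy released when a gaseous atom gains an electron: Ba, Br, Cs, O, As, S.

Br > S > O > As > Cs > Ba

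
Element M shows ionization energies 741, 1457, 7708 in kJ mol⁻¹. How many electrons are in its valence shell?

2

Look for the largest jump between consecutive ionization energies: IE3/IE2 ≈ 5.3, far larger than any earlier ratio.
That jump marks the point where a core electron is being removed. So the atom has 2 valence electrons.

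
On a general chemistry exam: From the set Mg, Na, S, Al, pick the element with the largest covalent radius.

Na is in period 3, group 1; Mg is in period 3, group 2; Al is in period 3, group 13; S is in period 3, group 16.
Atomic radius shrinks across a period as nuclear charge pulls the same shell inward, and grows down a group as new shells are added.
All lie in period 3, so atomic radius increases right to left.
The largest covalent radius among these belongs to Na.

Na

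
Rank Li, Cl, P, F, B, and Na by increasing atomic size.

F < B < Cl < P < Li < Na

Li is in period 2, group 1; B is in period 2, group 13; F is in period 2, group 17; Na is in period 3, group 1; P is in period 3, group 15; Cl is in period 3, group 17.
Radius decreases left→right (rising Z_eff, same n) and increases top→bottom (higher n).
Neither a single period nor a single group — weigh both effects.
B > F: both are in period 2; the period trend gives B the larger value.
Cl > B: period and group pull opposite ways; the down-group shift dominates (99 vs 85 pm).
P > Cl: P lies to the left of Cl in period 3, so the across-period effect alone puts P larger.
Li > P: the two effects oppose for this pair; the across-period effect wins (133 vs 111 pm).
Na > Li: Na sits below Li in group 1, so the down-group effect alone puts Na larger.
For reference (pm): Li 133, B 85, F 64, Na 155, P 111, Cl 99.
So from smallest to largest: F < B < Cl < P < Li < Na.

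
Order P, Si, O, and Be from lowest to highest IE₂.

Si < Be < P < O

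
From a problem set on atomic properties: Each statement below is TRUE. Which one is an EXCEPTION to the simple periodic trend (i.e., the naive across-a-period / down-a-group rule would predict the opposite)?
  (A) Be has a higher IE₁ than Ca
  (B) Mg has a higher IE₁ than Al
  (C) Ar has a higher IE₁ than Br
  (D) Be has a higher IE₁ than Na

(B)

The general trend: IE₁ increases across a period and decreases down a group.
(A) Be (period 2, group 2) vs Ca (period 4, group 2): the stated order agrees with the simple trend.
(B) Mg (period 3, group 2) vs Al (period 3, group 13): the stated order contradicts the simple trend.
(C) Ar (period 3, group 18) vs Br (period 4, group 17): the stated order agrees with the simple trend.
(D) Be (period 2, group 2) vs Na (period 3, group 1): the stated order agrees with the simple trend.
The exception is (B): Al's single 3p electron is easier to remove than one from Mg's filled 3s².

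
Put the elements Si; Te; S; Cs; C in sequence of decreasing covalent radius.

Cs > Te > Si > S > C

C is in period 2, group 14; Si is in period 3, group 14; S is in period 3, group 16; Te is in period 5, group 16; Cs is in period 6, group 1.
Radius decreases left→right (rising Z_eff, same n) and increases top→bottom (higher n).
These span different periods and groups, so the two trends combine.
S > C: the two effects oppose for this pair; the down-group effect wins (103 vs 75 pm).
Si > S: Si lies to the left of S in period 3, so the across-period effect alone puts Si larger.
Te > Si: the two effects oppose for this pair; the down-group effect wins (136 vs 116 pm).
Cs > Te: relative to Te, both the across-period and down-group shifts push Cs's atomic radius up.
Approximate values (pm): C 75, Si 116, S 103, Te 136, Cs 232.
So from largest to smallest: Cs > Te > Si > S > C.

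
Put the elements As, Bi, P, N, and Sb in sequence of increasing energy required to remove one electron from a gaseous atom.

N is in period 2, group 15; P is in period 3, group 15; As is in period 4, group 15; Sb is in period 5, group 15; Bi is in period 6, group 15.
IE₁ increases left→right with effective nuclear charge and decreases top→bottom as the valence shell moves farther out.
All are in group 15, so first ionization energy increases up the group.
So from lowest to highest: Bi < Sb < As < P < N.

Bi < Sb < As < P < N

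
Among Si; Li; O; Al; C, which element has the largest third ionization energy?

Li

Consider each +2 ion: Si²⁺ still has 2 valence electrons; Li²⁺ is already 1 electron into the core; O²⁺ still has 4 valence electrons; Al²⁺ still has 1 valence electron; C²⁺ still has 2 valence electrons.
Breaking into a closed-shell core is much more expensive than removing a leftover valence electron — Li has the largest IE_3 here.
Valence configurations: Si²⁺ [Ne]3s², O²⁺ [He]2s²2p², Al²⁺ [Ne]3s¹, C²⁺ [He]2s².
Approximate IE_3 values (kJ/mol): Si 3232, Li 11815, O 5300, Al 2745, C 4620.
Putting it together, IE_3: Al < Si < C < O < Li.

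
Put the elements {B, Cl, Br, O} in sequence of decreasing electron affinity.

Cl > Br > O > B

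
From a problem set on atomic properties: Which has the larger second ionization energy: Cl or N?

IE_2 is the cost of taking one more electron from the +1 cation: Cl⁺ still has 6 valence electrons; N⁺ still has 4 valence electrons.
All are still removing valence electrons, so compare the +1 ions as you would atoms: IE_2 generally rises across a period (higher Z_eff) and falls down a group (larger shell), subject to the usual subshell exceptions.
Valence configurations: Cl⁺ [Ne]3s²3p⁴, N⁺ [He]2s²2p².
Tabulated IE_2 (kJ/mol): Cl 2298, N 2856.
Overall IE_2 order: Cl < N.

N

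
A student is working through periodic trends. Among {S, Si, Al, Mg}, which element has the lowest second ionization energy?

Mg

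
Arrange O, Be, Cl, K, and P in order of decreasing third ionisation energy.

Be > O > K > Cl > P

Consider each +2 ion: O²⁺ still has 4 valence electrons; Be²⁺ is the bare [He] core; Cl²⁺ still has 5 valence electrons; K²⁺ is already 1 electron into the core; P²⁺ still has 3 valence electrons.
Usually core removal costs more than valence removal, but here the competition is close: a tightly held n=2 valence electron can cost more to remove than an n=3 core electron, so the actual values have to decide it.
Valence configurations: O²⁺ [He]2s²2p², Cl²⁺ [Ne]3s²3p³, P²⁺ [Ne]3s²3p¹.
Approximate IE_3 values (kJ/mol): O 5300, Be 14849, Cl 3822, K 4420, P 2914.
So the third ionization energies run P < Cl < K < O < Be.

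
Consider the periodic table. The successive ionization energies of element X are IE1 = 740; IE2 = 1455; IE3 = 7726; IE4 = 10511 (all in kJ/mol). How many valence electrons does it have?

Look for the largest jump between consecutive ionization energies: IE3/IE2 ≈ 5.3, far larger than any earlier ratio.
That jump marks the point where a core electron is being removed. So the atom has 2 valence electrons.

2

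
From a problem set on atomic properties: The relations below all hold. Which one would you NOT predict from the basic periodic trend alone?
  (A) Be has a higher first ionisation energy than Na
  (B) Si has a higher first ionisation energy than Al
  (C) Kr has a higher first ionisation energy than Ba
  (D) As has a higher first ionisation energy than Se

The general trend: first ionisation energy increases across a period and decreases down a group.
(A) Be (period 2, group 2) vs Na (period 3, group 1): the stated order agrees with the simple trend.
(B) Si (period 3, group 14) vs Al (period 3, group 13): the stated order agrees with the simple trend.
(C) Kr (period 4, group 18) vs Ba (period 6, group 2): the stated order agrees with the simple trend.
(D) As (period 4, group 15) vs Se (period 4, group 16): the stated order contradicts the simple trend.
The exception is (D): Se (4p⁴) ionizes more easily than half-filled As (4p³).

(D)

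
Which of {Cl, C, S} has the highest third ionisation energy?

C

After 2 electrons have been removed, what remains? Cl²⁺ still has 5 valence electrons; C²⁺ still has 2 valence electrons; S²⁺ still has 4 valence electrons.
All are still removing valence electrons, so compare the +2 ions as you would atoms: IE_3 generally rises across a period (higher Z_eff) and falls down a group (larger shell), subject to the usual subshell exceptions.
Valence configurations: Cl²⁺ [Ne]3s²3p³, C²⁺ [He]2s², S²⁺ [Ne]3s²3p².
The numbers (kJ/mol): Cl 3822, C 4620, S 3357.
So the third ionization energies run S < Cl < C.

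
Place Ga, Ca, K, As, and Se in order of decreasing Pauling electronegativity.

Se > As > Ga > Ca > K

K is in period 4, group 1; Ca is in period 4, group 2; Ga is in period 4, group 13; As is in period 4, group 15; Se is in period 4, group 16.
EN rises left→right (higher Z_eff, smaller atoms) and falls top→bottom (larger, more shielded atoms).
All lie in period 4, so electronegativity increases left to right.
So from highest to lowest: Se > As > Ga > Ca > K.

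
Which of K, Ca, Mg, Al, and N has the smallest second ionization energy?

Ca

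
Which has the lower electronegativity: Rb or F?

F is in period 2, group 17; Rb is in period 5, group 1.
Smaller atoms with higher effective nuclear charge are more electronegative.
Neither a single period nor a single group — weigh both effects.
F > Rb: both effects reinforce here, so F is clearly the higher of the two.
Approximate values (Pauling): F 3.98, Rb 0.82.
So Rb has the lower electronegativity (Rb < F).

Rb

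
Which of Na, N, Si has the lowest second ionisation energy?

Si

The second ionization energy removes an electron from the +1 ion. For each element: Na⁺ is the bare [Ne] core; N⁺ still has 4 valence electrons; Si⁺ still has 3 valence electrons.
Breaking into a closed-shell core is much more expensive than removing a leftover valence electron — Na has the largest IE_2 here.
Valence configurations: N⁺ [He]2s²2p², Si⁺ [Ne]3s²3p¹.
Approximate IE_2 values (kJ/mol): Na 4562, N 2856, Si 1577.
Hence IE_2: Si < N < Na.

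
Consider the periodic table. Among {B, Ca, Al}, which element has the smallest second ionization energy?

Ca

The second ionization energy removes an electron from the +1 ion. For each element: B⁺ still has 2 valence electrons; Ca⁺ still has 1 valence electron; Al⁺ still has 2 valence electrons.
All are still removing valence electrons, so compare the +1 ions as you would atoms: IE_2 generally rises across a period (higher Z_eff) and falls down a group (larger shell), subject to the usual subshell exceptions.
Valence configurations: B⁺ [He]2s², Ca⁺ [Ar]4s¹, Al⁺ [Ne]3s².
Approximate IE_2 values (kJ/mol): B 2427, Ca 1145, Al 1817.
Hence IE_2: Ca < Al < B.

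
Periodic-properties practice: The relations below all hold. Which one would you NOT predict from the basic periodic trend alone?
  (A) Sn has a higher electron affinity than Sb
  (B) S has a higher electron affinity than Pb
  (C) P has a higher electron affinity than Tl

(A)

The general trend: electron affinity increases across a period and decreases down a group.
(A) Sn (period 5, group 14) vs Sb (period 5, group 15): the stated order contradicts the simple trend.
(B) S (period 3, group 16) vs Pb (period 6, group 14): the stated order agrees with the simple trend.
(C) P (period 3, group 15) vs Tl (period 6, group 13): the stated order agrees with the simple trend.
The exception is (A): adding an electron to Sb's half-filled 5p³ is unfavourable, so Sn has the more exothermic EA.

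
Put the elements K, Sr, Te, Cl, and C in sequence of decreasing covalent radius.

C is in period 2, group 14; Cl is in period 3, group 17; K is in period 4, group 1; Sr is in period 5, group 2; Te is in period 5, group 16.
Radius decreases left→right (rising Z_eff, same n) and increases top→bottom (higher n).
These span different periods and groups, so the two trends combine.
Cl > C: the two effects oppose for this pair; the down-group effect wins (99 vs 75 pm).
Te > Cl: both effects reinforce here, so Te is clearly the larger of the two.
Sr > Te: both are in period 5; the period trend gives Sr the larger value.
K > Sr: period and group pull opposite ways; the across-period shift dominates (196 vs 185 pm).
Approximate values (pm): C 75, Cl 99, K 196, Sr 185, Te 136.
So from largest to smallest: K > Sr > Te > Cl > C.

K > Sr > Te > Cl > C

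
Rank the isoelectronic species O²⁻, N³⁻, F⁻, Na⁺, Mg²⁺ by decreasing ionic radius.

N³⁻ > O²⁻ > F⁻ > Na⁺ > Mg²⁺

All of these have 10 electrons, so size is governed by nuclear charge alone: the more protons, the stronger the pull on the same electron cloud, and the smaller the ion.
Nuclear charges: Mg²⁺ (Z=12), Na⁺ (Z=11), F⁻ (Z=9), O²⁻ (Z=8), N³⁻ (Z=7).
Largest to smallest: N³⁻ > O²⁻ > F⁻ > Na⁺ > Mg²⁺.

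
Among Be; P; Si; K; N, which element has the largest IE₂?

K

The second ionization energy removes an electron from the +1 ion. For each element: Be⁺ still has 1 valence electron; P⁺ still has 4 valence electrons; Si⁺ still has 3 valence electrons; K⁺ is the bare [Ar] core; N⁺ still has 4 valence electrons.
Breaking into a closed-shell core is much more expensive than removing a leftover valence electron — K has the largest IE_2 here.
Valence configurations: Be⁺ [He]2s¹, P⁺ [Ne]3s²3p², Si⁺ [Ne]3s²3p¹, N⁺ [He]2s²2p².
Tabulated IE_2 (kJ/mol): Be 1757, P 1907, Si 1577, K 3052, N 2856.
So the second ionization energies run Si < Be < P < N < K.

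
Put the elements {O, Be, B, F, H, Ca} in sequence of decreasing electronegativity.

F > O > H > B > Be > Ca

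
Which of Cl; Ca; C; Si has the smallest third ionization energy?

Si

After 2 electrons have been removed, what remains? Cl²⁺ still has 5 valence electrons; Ca²⁺ is the bare [Ar] core; C²⁺ still has 2 valence electrons; Si²⁺ still has 2 valence electrons.
Breaking into a closed-shell core is much more expensive than removing a leftover valence electron — Ca has the largest IE_3 here.
Valence configurations: Cl²⁺ [Ne]3s²3p³, C²⁺ [He]2s², Si²⁺ [Ne]3s².
Tabulated IE_3 (kJ/mol): Cl 3822, Ca 4912, C 4620, Si 3232.
So the third ionization energies run Si < Cl < C < Ca.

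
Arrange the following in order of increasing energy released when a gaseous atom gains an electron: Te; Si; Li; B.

B < Li < Si < Te

Li is in period 2, group 1; B is in period 2, group 13; Si is in period 3, group 14; Te is in period 5, group 16.
EA tends to increase across a period and decrease down a group, though the pattern is less regular than for IE or radius.
These span different periods and groups, so the two trends combine.
Li > B: this pair runs against the simple trend — see the exception note.
Si > Li: period and group pull opposite ways; the across-period shift dominates (134 vs 60 kJ/mol).
Te > Si: the two effects oppose for this pair; the across-period effect wins (190 vs 134 kJ/mol).
Note the exception: Li has a higher electron affinity than B, contrary to the simple trend — B's ns²np¹ configuration gives only a small electron affinity — the sparsely filled np subshell binds an added electron weakly.
Approximate values (kJ/mol): Li 60, B 27, Si 134, Te 190.
So from lowest to highest: B < Li < Si < Te.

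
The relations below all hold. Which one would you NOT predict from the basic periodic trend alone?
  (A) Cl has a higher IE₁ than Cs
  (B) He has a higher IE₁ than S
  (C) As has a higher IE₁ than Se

The general trend: IE₁ increases across a period and decreases down a group.
(A) Cl (period 3, group 17) vs Cs (period 6, group 1): the stated order agrees with the simple trend.
(B) He (period 1, group 18) vs S (period 3, group 16): the stated order agrees with the simple trend.
(C) As (period 4, group 15) vs Se (period 4, group 16): the stated order contradicts the simple trend.
The exception is (C): Se (4p⁴) ionizes more easily than half-filled As (4p³).

(C)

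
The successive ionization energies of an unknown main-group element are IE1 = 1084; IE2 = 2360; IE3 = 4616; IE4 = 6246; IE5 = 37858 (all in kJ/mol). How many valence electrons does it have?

4

Look for the largest jump between consecutive ionization energies: IE5/IE4 ≈ 6.1, far larger than any earlier ratio.
That jump marks the point where a core electron is being removed. So the atom has 4 valence electrons.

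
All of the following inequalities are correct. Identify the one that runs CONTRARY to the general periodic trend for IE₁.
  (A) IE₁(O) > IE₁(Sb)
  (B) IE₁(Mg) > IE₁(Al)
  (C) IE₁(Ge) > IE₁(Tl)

The general trend: IE₁ increases across a period and decreases down a group.
(A) O (period 2, group 16) vs Sb (period 5, group 15): the stated order agrees with the simple trend.
(B) Mg (period 3, group 2) vs Al (period 3, group 13): the stated order contradicts the simple trend.
(C) Ge (period 4, group 14) vs Tl (period 6, group 13): the stated order agrees with the simple trend.
The exception is (B): Al's single 3p electron is easier to remove than one from Mg's filled 3s².

(B)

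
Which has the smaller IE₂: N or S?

Consider each +1 ion: N⁺ still has 4 valence electrons; S⁺ still has 5 valence electrons.
All are still removing valence electrons, so compare the +1 ions as you would atoms: IE_2 generally rises across a period (higher Z_eff) and falls down a group (larger shell), subject to the usual subshell exceptions.
Valence configurations: N⁺ [He]2s²2p², S⁺ [Ne]3s²3p³.
Tabulated IE_2 (kJ/mol): N 2856, S 2252.
Overall IE_2 order: S < N.

S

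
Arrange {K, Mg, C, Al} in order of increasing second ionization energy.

Mg, Al, C, K

Consider each +1 ion: K⁺ is the bare [Ar] core; Mg⁺ still has 1 valence electron; C⁺ still has 3 valence electrons; Al⁺ still has 2 valence electrons.
Pulling an electron out of a noble-gas core costs far more than removing a remaining valence electron, so K sits at the high end of IE_2.
Valence configurations: Mg⁺ [Ne]3s¹, C⁺ [He]2s²2p¹, Al⁺ [Ne]3s².
The numbers (kJ/mol): K 3052, Mg 1451, C 2353, Al 1817.
Overall IE_2 order: Mg < Al < C < K.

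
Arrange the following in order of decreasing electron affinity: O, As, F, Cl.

Electron affinity generally becomes more exothermic across a period toward the halogens and less exothermic down a group.
These span different periods and groups, so the two trends combine.
O > As: relative to As, both the across-period and down-group shifts push O's electron affinity up.
F > O: both are in period 2; the period trend gives F the larger value.
Cl > F: this pair runs against the simple trend — see the exception note.
Note the exception: Cl has a higher electron affinity than F, contrary to the simple trend — F's small 2p subshell makes the incoming electron feel strong e⁻–e⁻ repulsion, so Cl actually releases more energy on gaining an electron.
Tabulated electron affinity (kJ/mol): O 141, F 328, Cl 349, As 78.
So from highest to lowest: Cl > F > O > As.

Cl > F > O > As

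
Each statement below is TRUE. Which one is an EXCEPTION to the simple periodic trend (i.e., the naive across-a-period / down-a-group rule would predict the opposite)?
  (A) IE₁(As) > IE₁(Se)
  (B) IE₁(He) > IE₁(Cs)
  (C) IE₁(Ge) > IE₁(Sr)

(A)

The general trend: IE₁ increases across a period and decreases down a group.
(A) As (period 4, group 15) vs Se (period 4, group 16): the stated order contradicts the simple trend.
(B) He (period 1, group 18) vs Cs (period 6, group 1): the stated order agrees with the simple trend.
(C) Ge (period 4, group 14) vs Sr (period 5, group 2): the stated order agrees with the simple trend.
The exception is (A): Se (4p⁴) ionizes more easily than half-filled As (4p³).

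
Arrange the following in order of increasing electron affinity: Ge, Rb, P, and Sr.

Sr < Rb < P < Ge

P is in period 3, group 15; Ge is in period 4, group 14; Rb is in period 5, group 1; Sr is in period 5, group 2.
Electron affinity generally becomes more exothermic across a period toward the halogens and less exothermic down a group.
These span different periods and groups, so the two trends combine.
Rb > Sr: this pair runs against the simple trend — see the exception note.
P > Rb: both effects reinforce here, so P is clearly the higher of the two.
Ge > P: this pair runs against the simple trend — see the exception note.
Note the exception: Rb has a higher electron affinity than Sr, contrary to the simple trend — adding an electron to Sr (ns²) has to open a new, higher-energy np subshell, which is unfavourable.
Note the exception: Ge has a higher electron affinity than P, contrary to the simple trend — adding an electron to P's half-filled np³ subshell costs electron-pairing energy.
For reference (kJ/mol): P 72, Ge 119, Rb 47, Sr 5.
So from lowest to highest: Sr < Rb < P < Ge.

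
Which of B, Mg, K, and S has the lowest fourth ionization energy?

After 3 electrons have been removed, what remains? B³⁺ is the bare [He] core; Mg³⁺ is already 1 electron into the core; K³⁺ is already 2 electrons into the core; S³⁺ still has 3 valence electrons.
Breaking into a closed-shell core is much more expensive than removing a leftover valence electron — K, Mg and B have the largest IE_4 here.
Approximate IE_4 values (kJ/mol): B 25026, Mg 10543, K 5877, S 4556.
Hence IE_4: S < K < Mg < B.

S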